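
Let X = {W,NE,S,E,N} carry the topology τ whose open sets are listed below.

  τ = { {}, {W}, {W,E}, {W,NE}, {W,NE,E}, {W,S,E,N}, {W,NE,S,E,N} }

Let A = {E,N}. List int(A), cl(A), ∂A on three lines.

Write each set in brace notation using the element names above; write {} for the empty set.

int(A) = {}
cl(A)  = {S,E,N}
∂A     = {S,E,N}

open subsets of A: {}; so int(A) = {}
closure: X∖int(X∖A) = X∖{W,NE} = {S,E,N}
∂A = {S,E,N} minus {} = {S,E,N}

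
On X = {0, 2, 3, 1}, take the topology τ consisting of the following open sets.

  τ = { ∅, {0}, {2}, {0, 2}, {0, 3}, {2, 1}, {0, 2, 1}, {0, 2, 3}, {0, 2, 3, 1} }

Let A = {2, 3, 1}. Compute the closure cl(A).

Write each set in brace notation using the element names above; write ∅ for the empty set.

{2, 3, 1}

cl via duality: int({0}) = {0}, so X∖{0} = {2, 3, 1}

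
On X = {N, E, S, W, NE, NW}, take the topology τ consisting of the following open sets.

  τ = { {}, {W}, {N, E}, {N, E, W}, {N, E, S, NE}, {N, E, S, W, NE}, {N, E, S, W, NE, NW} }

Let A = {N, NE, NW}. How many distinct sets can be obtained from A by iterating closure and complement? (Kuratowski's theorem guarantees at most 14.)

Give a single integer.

cl via duality: int({E, S, W}) = {W}, so X∖{W} = {N, E, S, NE, NW}
Write k for closure, c for complement:
  1. A     = {N, NE, NW}
  2. kA    = {N, E, S, NE, NW}
  3. cA    = {E, S, W}
  4. ckA   = {W}
  5. kcA   = {N, E, S, W, NE, NW}
  6. kckA  = {W, NW}
  7. ckcA  = {}
  8. ckckA = {N, E, S, NE}
applying k or c yields no new set

8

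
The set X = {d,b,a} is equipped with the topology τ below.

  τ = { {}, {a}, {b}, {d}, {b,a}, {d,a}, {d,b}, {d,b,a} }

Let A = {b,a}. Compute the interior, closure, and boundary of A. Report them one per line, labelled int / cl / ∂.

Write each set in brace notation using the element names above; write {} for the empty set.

interior: largest open inside A is {b,a} (from {}, {b}, {a}, {b,a})
cl via duality: int({d}) = {d}, so X∖{d} = {b,a}
cl∖int = {}

int(A) = {b,a}
cl(A)  = {b,a}
∂A     = {}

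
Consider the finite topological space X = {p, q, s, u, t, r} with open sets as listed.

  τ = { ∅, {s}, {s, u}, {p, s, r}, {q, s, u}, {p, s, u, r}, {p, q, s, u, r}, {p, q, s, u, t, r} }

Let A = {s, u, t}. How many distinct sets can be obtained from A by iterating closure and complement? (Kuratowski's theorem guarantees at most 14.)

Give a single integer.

6

cl via duality: int({p, q, r}) = ∅, so X∖∅ = {p, q, s, u, t, r}
Write k for closure, c for complement:
  1. A     = {s, u, t}
  2. kA    = {p, q, s, u, t, r}
  3. cA    = {p, q, r}
  4. ckA   = ∅
  5. kcA   = {p, q, t, r}
  6. ckcA  = {s, u}
applying k or c yields no new set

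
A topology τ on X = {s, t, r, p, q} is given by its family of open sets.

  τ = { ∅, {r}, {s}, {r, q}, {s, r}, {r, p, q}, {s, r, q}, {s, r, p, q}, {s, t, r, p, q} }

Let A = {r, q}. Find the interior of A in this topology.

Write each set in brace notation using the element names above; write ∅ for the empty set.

U open, U⊆A: ∅, {r}, {r, q}. int(A) = ⋃ = {r, q}

{r, q}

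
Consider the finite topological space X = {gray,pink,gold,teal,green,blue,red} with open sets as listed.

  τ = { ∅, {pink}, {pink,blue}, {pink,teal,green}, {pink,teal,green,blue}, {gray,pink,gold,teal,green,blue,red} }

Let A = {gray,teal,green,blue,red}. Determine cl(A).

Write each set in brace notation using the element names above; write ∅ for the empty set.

complement {pink,gold}; its interior {pink}; cl(A) = X∖{pink} = {gray,gold,teal,green,blue,red}

{gray,gold,teal,green,blue,red}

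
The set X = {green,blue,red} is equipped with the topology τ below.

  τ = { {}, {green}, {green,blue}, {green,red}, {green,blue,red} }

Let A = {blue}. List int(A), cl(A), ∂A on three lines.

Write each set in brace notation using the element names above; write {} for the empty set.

opens ⊆ A: {}; union → int = {}
complement {green,red}; its interior {green,red}; cl(A) = X∖{green,red} = {blue}
boundary = {blue} ∖ {} = {blue}

int(A) = {}
cl(A)  = {blue}
∂A     = {blue}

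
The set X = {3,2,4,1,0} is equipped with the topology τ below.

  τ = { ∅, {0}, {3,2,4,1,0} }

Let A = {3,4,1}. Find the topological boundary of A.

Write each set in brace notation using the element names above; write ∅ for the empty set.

interior: largest open inside A is ∅ (from ∅)
cl via duality: int({2,0}) = {0}, so X∖{0} = {3,2,4,1}
cl∖int = {3,2,4,1}

{3,2,4,1}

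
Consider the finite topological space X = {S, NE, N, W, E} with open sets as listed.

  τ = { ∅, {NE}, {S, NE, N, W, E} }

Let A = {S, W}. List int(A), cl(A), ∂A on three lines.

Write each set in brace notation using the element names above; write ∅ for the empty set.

opens ⊆ A: ∅; union → int = ∅
complement {NE, N, E}; its interior {NE}; cl(A) = X∖{NE} = {S, N, W, E}
boundary = {S, N, W, E} ∖ ∅ = {S, N, W, E}

int(A) = ∅
cl(A)  = {S, N, W, E}
∂A     = {S, N, W, E}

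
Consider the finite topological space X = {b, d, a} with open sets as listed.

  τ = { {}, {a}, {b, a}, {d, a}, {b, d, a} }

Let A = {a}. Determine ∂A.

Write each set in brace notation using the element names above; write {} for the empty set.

opens ⊆ A: {}, {a}; union → int = {a}
complement {b, d}; its interior {}; cl(A) = X∖{} = {b, d, a}
boundary = {b, d, a} ∖ {a} = {b, d}

{b, d}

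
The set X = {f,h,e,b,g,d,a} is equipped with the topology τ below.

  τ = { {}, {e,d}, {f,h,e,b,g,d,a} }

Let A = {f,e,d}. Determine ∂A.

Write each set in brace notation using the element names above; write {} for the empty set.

{f,h,b,g,a}

U open, U⊆A: {}, {e,d}. int(A) = ⋃ = {e,d}
X∖A={h,b,g,a}, int(X∖A)={}, hence cl(A)={f,h,e,b,g,d,a}
∂A: remove int from cl → {f,h,b,g,a}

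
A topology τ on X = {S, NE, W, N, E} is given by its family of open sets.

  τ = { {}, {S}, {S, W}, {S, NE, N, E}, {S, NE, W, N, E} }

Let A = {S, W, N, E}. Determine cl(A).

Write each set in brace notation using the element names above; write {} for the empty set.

closure: X∖int(X∖A) = X∖{} = {S, NE, W, N, E}

{S, NE, W, N, E}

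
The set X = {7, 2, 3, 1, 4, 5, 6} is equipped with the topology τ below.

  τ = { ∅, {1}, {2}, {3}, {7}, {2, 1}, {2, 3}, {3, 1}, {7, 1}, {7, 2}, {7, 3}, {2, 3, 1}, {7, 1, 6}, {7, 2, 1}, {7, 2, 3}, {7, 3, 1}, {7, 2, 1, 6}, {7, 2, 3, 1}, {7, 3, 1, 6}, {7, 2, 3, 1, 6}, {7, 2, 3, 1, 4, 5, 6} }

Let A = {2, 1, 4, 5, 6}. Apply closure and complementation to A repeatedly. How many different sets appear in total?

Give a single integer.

4

cl via duality: int({7, 3}) = {7, 3}, so X∖{7, 3} = {2, 1, 4, 5, 6}
Write k for closure, c for complement:
  1. A     = {2, 1, 4, 5, 6}
  2. cA    = {7, 3}
  3. kcA   = {7, 3, 4, 5, 6}
  4. ckcA  = {2, 1}
applying k or c yields no new set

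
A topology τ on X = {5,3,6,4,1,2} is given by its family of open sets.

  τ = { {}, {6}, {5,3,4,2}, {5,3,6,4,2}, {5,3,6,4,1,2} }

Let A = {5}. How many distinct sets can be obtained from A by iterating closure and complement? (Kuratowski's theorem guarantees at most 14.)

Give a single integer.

closure: X∖int(X∖A) = X∖{6} = {5,3,4,1,2}
Let k=closure and c=complement:
  1. A     = {5}
  2. kA    = {5,3,4,1,2}
  3. cA    = {3,6,4,1,2}
  4. ckA   = {6}
  5. kcA   = {5,3,6,4,1,2}
  6. kckA  = {6,1}
  7. ckcA  = {}
  8. ckckA = {5,3,4,2}
— saturated at 8

8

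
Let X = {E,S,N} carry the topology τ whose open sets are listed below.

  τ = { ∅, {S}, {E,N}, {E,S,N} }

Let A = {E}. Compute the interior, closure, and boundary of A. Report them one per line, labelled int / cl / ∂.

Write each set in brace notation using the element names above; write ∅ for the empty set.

int(A) = ∅
cl(A)  = {E,N}
∂A     = {E,N}

U open, U⊆A: ∅. int(A) = ⋃ = ∅
X∖A={S,N}, int(X∖A)={S}, hence cl(A)={E,N}
∂A: remove int from cl → {E,N}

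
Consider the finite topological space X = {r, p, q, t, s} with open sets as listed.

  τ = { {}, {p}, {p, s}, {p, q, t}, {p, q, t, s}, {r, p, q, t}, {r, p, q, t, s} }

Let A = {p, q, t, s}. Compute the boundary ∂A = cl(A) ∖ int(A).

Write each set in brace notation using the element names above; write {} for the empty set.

U open, U⊆A: {}, {p}, {p, s}, {p, q, t}, {p, q, t, s}. int(A) = ⋃ = {p, q, t, s}
X∖A={r}, int(X∖A)={}, hence cl(A)={r, p, q, t, s}
∂A: remove int from cl → {r}

{r}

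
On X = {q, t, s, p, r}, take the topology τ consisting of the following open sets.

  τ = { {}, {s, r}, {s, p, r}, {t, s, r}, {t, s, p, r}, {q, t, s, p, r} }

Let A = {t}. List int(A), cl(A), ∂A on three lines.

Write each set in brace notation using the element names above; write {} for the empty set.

interior: largest open inside A is {} (from {})
cl via duality: int({q, s, p, r}) = {s, p, r}, so X∖{s, p, r} = {q, t}
cl∖int = {q, t}

int(A) = {}
cl(A)  = {q, t}
∂A     = {q, t}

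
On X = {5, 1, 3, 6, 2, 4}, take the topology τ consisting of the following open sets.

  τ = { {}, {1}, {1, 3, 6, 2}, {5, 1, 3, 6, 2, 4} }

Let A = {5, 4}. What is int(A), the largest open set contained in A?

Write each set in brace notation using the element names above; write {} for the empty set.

{}

interior: largest open inside A is {} (from {})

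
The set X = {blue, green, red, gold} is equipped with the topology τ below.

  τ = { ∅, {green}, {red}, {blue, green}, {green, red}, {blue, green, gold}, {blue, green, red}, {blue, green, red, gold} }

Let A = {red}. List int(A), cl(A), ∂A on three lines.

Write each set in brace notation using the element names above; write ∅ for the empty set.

U open, U⊆A: ∅, {red}. int(A) = ⋃ = {red}
X∖A={blue, green, gold}, int(X∖A)={blue, green, gold}, hence cl(A)={red}
∂A: remove int from cl → ∅

int(A) = {red}
cl(A)  = {red}
∂A     = ∅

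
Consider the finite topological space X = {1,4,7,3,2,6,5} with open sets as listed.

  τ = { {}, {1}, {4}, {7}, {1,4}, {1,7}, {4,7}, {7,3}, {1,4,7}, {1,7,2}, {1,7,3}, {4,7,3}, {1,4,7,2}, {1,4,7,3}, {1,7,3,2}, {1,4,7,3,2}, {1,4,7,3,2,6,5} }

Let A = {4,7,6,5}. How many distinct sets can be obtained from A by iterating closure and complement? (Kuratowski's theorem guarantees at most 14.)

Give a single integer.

closure: X∖int(X∖A) = X∖{1} = {4,7,3,2,6,5}
Let k=closure and c=complement:
  1. A     = {4,7,6,5}
  2. kA    = {4,7,3,2,6,5}
  3. cA    = {1,3,2}
  4. ckA   = {1}
  5. kcA   = {1,3,2,6,5}
  6. kckA  = {1,2,6,5}
  7. ckcA  = {4,7}
  8. ckckA = {4,7,3}
— saturated at 8

8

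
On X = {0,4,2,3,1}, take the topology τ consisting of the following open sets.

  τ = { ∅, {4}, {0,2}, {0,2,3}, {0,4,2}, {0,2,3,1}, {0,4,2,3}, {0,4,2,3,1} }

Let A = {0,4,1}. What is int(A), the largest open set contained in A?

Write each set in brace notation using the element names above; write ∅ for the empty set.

open subsets of A: ∅, {4}; so int(A) = {4}

{4}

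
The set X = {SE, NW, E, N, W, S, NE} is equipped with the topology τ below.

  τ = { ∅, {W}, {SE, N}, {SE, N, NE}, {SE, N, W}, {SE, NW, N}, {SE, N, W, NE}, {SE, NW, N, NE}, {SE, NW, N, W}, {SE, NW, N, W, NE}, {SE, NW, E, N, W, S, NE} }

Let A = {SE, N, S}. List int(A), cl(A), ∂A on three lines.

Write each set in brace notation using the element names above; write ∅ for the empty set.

int(A) = {SE, N}
cl(A)  = {SE, NW, E, N, S, NE}
∂A     = {NW, E, S, NE}

interior: largest open inside A is {SE, N} (from ∅, {SE, N})
cl via duality: int({NW, E, W, NE}) = {W}, so X∖{W} = {SE, NW, E, N, S, NE}
cl∖int = {NW, E, S, NE}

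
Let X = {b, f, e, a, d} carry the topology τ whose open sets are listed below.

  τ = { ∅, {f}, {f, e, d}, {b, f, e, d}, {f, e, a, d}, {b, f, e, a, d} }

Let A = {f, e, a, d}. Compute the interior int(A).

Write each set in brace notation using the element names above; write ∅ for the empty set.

U open, U⊆A: ∅, {f}, {f, e, d}, {f, e, a, d}. int(A) = ⋃ = {f, e, a, d}

{f, e, a, d}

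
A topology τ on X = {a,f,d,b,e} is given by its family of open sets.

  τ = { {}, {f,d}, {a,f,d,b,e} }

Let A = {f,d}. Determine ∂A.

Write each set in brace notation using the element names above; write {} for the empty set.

interior: largest open inside A is {f,d} (from {}, {f,d})
cl via duality: int({a,b,e}) = {}, so X∖{} = {a,f,d,b,e}
cl∖int = {a,b,e}

{a,b,e}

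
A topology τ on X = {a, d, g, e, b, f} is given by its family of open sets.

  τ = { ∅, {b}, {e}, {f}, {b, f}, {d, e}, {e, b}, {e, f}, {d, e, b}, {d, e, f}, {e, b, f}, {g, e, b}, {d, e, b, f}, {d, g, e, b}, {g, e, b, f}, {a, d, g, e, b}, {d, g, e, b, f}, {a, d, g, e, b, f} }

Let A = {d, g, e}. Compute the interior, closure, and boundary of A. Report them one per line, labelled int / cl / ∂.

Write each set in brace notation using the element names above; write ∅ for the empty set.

interior: largest open inside A is {d, e} (from ∅, {e}, {d, e})
cl via duality: int({a, b, f}) = {b, f}, so X∖{b, f} = {a, d, g, e}
cl∖int = {a, g}

int(A) = {d, e}
cl(A)  = {a, d, g, e}
∂A     = {a, g}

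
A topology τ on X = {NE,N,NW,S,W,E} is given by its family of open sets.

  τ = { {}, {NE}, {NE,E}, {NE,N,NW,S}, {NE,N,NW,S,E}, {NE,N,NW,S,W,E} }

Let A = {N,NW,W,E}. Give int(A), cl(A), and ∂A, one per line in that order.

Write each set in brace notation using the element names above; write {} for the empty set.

int(A) = {}
cl(A)  = {N,NW,S,W,E}
∂A     = {N,NW,S,W,E}

U open, U⊆A: {}. int(A) = ⋃ = {}
X∖A={NE,S}, int(X∖A)={NE}, hence cl(A)={N,NW,S,W,E}
∂A: remove int from cl → {N,NW,S,W,E}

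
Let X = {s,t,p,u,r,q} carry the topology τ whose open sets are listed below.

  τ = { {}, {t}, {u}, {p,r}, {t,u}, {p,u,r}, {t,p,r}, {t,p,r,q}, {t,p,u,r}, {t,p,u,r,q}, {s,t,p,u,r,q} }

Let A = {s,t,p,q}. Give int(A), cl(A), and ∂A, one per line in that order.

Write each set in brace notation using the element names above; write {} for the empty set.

interior: largest open inside A is {t} (from {}, {t})
cl via duality: int({u,r}) = {u}, so X∖{u} = {s,t,p,r,q}
cl∖int = {s,p,r,q}

int(A) = {t}
cl(A)  = {s,t,p,r,q}
∂A     = {s,p,r,q}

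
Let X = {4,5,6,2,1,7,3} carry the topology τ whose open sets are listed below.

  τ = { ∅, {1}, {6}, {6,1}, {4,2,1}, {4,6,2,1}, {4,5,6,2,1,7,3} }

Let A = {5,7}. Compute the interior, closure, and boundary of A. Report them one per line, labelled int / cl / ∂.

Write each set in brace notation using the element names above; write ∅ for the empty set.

interior: largest open inside A is ∅ (from ∅)
cl via duality: int({4,6,2,1,3}) = {4,6,2,1}, so X∖{4,6,2,1} = {5,7,3}
cl∖int = {5,7,3}

int(A) = ∅
cl(A)  = {5,7,3}
∂A     = {5,7,3}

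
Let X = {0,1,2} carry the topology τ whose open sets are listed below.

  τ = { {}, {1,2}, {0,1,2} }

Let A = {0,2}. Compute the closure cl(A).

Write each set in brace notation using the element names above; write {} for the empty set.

complement {1}; its interior {}; cl(A) = X∖{} = {0,1,2}

{0,1,2}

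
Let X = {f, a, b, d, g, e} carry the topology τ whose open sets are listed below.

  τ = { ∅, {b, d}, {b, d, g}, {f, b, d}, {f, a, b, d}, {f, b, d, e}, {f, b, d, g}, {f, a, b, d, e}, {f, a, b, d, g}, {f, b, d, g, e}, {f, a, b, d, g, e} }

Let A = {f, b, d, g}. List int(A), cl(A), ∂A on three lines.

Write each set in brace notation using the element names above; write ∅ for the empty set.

open subsets of A: ∅, {b, d}, {f, b, d}, {b, d, g}, {f, b, d, g}; so int(A) = {f, b, d, g}
closure: X∖int(X∖A) = X∖∅ = {f, a, b, d, g, e}
∂A = {f, a, b, d, g, e} minus {f, b, d, g} = {a, e}

int(A) = {f, b, d, g}
cl(A)  = {f, a, b, d, g, e}
∂A     = {a, e}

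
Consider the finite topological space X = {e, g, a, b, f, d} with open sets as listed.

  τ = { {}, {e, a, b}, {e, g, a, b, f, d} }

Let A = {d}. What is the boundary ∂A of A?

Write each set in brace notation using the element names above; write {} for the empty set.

opens ⊆ A: {}; union → int = {}
complement {e, g, a, b, f}; its interior {e, a, b}; cl(A) = X∖{e, a, b} = {g, f, d}
boundary = {g, f, d} ∖ {} = {g, f, d}

{g, f, d}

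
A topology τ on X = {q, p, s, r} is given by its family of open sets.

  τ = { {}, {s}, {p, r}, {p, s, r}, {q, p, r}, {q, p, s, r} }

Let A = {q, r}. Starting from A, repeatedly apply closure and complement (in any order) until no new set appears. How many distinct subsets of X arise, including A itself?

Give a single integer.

6

cl via duality: int({p, s}) = {s}, so X∖{s} = {q, p, r}
Write k for closure, c for complement:
  1. A     = {q, r}
  2. kA    = {q, p, r}
  3. cA    = {p, s}
  4. ckA   = {s}
  5. kcA   = {q, p, s, r}
  6. ckcA  = {}
applying k or c yields no new set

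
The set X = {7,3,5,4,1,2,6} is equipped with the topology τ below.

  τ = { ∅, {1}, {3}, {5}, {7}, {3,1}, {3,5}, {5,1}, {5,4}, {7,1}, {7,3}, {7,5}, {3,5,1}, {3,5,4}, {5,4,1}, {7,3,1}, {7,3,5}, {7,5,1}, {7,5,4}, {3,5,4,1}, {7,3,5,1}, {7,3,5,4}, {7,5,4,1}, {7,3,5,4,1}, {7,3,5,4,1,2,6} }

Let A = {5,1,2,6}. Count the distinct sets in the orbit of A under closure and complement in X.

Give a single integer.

8

cl via duality: int({7,3,4}) = {7,3}, so X∖{7,3} = {5,4,1,2,6}
Write k for closure, c for complement:
  1. A     = {5,1,2,6}
  2. kA    = {5,4,1,2,6}
  3. cA    = {7,3,4}
  4. ckA   = {7,3}
  5. kcA   = {7,3,4,2,6}
  6. kckA  = {7,3,2,6}
  7. ckcA  = {5,1}
  8. ckckA = {5,4,1}
applying k or c yields no new set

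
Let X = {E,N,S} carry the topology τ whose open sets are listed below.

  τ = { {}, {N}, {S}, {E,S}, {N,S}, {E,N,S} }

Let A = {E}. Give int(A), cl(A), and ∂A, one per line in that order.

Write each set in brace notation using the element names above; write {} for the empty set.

interior: largest open inside A is {} (from {})
cl via duality: int({N,S}) = {N,S}, so X∖{N,S} = {E}
cl∖int = {E}

int(A) = {}
cl(A)  = {E}
∂A     = {E}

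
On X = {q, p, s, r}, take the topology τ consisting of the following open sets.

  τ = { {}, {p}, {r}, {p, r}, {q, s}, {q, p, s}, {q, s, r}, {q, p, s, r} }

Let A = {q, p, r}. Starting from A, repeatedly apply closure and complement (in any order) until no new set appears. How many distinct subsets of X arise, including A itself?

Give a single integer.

cl via duality: int({s}) = {}, so X∖{} = {q, p, s, r}
Write k for closure, c for complement:
  1. A     = {q, p, r}
  2. kA    = {q, p, s, r}
  3. cA    = {s}
  4. ckA   = {}
  5. kcA   = {q, s}
  6. ckcA  = {p, r}
applying k or c yields no new set

6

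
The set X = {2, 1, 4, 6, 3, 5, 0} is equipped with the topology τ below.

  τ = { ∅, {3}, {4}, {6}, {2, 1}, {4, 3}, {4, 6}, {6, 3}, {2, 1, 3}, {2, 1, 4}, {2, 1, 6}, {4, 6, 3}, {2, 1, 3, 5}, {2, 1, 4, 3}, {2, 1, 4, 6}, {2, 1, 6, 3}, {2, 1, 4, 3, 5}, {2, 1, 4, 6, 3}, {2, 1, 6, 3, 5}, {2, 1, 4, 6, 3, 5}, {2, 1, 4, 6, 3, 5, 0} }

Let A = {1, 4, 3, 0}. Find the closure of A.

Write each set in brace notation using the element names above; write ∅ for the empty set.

X∖A={2, 6, 5}, int(X∖A)={6}, hence cl(A)={2, 1, 4, 3, 5, 0}

{2, 1, 4, 3, 5, 0}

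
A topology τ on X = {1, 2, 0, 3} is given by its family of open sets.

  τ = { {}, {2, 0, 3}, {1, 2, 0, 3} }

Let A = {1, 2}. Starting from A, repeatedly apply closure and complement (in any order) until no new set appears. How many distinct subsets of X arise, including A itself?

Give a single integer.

closure: X∖int(X∖A) = X∖{} = {1, 2, 0, 3}
Let k=closure and c=complement:
  1. A     = {1, 2}
  2. kA    = {1, 2, 0, 3}
  3. cA    = {0, 3}
  4. ckA   = {}
— saturated at 4

4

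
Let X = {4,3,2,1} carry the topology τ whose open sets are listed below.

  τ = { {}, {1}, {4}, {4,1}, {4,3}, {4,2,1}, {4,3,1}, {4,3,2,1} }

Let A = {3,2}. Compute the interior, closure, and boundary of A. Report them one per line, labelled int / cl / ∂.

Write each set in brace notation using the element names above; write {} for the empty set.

int(A) = {}
cl(A)  = {3,2}
∂A     = {3,2}

interior: largest open inside A is {} (from {})
cl via duality: int({4,1}) = {4,1}, so X∖{4,1} = {3,2}
cl∖int = {3,2}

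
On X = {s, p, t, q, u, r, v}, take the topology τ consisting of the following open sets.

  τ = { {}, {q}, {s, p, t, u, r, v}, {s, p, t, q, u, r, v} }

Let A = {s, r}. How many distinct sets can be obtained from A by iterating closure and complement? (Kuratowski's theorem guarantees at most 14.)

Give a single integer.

closure: X∖int(X∖A) = X∖{q} = {s, p, t, u, r, v}
Let k=closure and c=complement:
  1. A     = {s, r}
  2. kA    = {s, p, t, u, r, v}
  3. cA    = {p, t, q, u, v}
  4. ckA   = {q}
  5. kcA   = {s, p, t, q, u, r, v}
  6. ckcA  = {}
— saturated at 6

6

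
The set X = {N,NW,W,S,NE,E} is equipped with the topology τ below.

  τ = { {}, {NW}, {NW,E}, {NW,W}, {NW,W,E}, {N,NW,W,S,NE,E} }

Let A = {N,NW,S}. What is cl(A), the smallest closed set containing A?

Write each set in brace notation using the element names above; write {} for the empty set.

closure: X∖int(X∖A) = X∖{} = {N,NW,W,S,NE,E}

{N,NW,W,S,NE,E}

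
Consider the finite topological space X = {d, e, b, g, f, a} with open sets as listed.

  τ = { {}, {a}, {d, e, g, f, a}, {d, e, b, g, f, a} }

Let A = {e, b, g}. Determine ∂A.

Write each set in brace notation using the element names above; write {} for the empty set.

{d, e, b, g, f}

interior: largest open inside A is {} (from {})
cl via duality: int({d, f, a}) = {a}, so X∖{a} = {d, e, b, g, f}
cl∖int = {d, e, b, g, f}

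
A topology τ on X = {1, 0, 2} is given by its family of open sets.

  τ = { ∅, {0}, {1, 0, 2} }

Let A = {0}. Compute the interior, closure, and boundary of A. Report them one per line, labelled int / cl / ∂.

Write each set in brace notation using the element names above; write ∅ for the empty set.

interior: largest open inside A is {0} (from ∅, {0})
cl via duality: int({1, 2}) = ∅, so X∖∅ = {1, 0, 2}
cl∖int = {1, 2}

int(A) = {0}
cl(A)  = {1, 0, 2}
∂A     = {1, 2}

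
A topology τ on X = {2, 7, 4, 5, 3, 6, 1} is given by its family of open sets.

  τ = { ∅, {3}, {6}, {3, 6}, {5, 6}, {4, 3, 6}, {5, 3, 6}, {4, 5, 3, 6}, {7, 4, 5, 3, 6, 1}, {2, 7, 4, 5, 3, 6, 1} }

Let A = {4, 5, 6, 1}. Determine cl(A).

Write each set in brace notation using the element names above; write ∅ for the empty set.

{2, 7, 4, 5, 6, 1}

closure: X∖int(X∖A) = X∖{3} = {2, 7, 4, 5, 6, 1}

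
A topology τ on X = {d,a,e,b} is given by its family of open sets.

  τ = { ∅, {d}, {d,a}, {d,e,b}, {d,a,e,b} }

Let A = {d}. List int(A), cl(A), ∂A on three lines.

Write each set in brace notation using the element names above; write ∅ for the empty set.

U open, U⊆A: ∅, {d}. int(A) = ⋃ = {d}
X∖A={a,e,b}, int(X∖A)=∅, hence cl(A)={d,a,e,b}
∂A: remove int from cl → {a,e,b}

int(A) = {d}
cl(A)  = {d,a,e,b}
∂A     = {a,e,b}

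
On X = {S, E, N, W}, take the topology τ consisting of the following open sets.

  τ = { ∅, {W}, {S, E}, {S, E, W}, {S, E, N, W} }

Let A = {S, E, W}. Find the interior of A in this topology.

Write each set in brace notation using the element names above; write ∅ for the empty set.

U open, U⊆A: ∅, {W}, {S, E}, {S, E, W}. int(A) = ⋃ = {S, E, W}

{S, E, W}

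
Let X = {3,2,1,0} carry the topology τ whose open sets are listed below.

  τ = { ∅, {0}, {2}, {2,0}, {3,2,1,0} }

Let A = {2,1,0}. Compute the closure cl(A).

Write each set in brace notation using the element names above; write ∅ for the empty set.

X∖A={3}, int(X∖A)=∅, hence cl(A)={3,2,1,0}

{3,2,1,0}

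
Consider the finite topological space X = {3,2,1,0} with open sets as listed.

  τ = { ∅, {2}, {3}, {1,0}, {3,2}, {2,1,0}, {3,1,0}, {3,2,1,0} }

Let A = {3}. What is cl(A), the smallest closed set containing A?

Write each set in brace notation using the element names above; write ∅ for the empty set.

complement {2,1,0}; its interior {2,1,0}; cl(A) = X∖{2,1,0} = {3}

{3}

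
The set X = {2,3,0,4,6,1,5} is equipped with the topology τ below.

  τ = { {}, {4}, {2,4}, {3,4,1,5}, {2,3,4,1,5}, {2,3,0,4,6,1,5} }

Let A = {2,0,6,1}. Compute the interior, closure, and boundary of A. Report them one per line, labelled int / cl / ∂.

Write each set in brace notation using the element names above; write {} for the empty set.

int(A) = {}
cl(A)  = {2,3,0,6,1,5}
∂A     = {2,3,0,6,1,5}

open subsets of A: {}; so int(A) = {}
closure: X∖int(X∖A) = X∖{4} = {2,3,0,6,1,5}
∂A = {2,3,0,6,1,5} minus {} = {2,3,0,6,1,5}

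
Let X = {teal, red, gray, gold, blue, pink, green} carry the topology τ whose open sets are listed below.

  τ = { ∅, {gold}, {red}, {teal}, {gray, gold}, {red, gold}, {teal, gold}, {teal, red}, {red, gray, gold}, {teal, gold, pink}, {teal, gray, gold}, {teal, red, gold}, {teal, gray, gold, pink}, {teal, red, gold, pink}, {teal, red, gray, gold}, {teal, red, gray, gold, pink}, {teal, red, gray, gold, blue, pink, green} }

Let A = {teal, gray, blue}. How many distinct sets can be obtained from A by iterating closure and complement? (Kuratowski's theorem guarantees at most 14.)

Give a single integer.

X∖A={red, gold, pink, green}, int(X∖A)={red, gold}, hence cl(A)={teal, gray, blue, pink, green}
Orbit (k=closure, c=complement):
  1. A     = {teal, gray, blue}
  2. kA    = {teal, gray, blue, pink, green}
  3. cA    = {red, gold, pink, green}
  4. ckA   = {red, gold}
  5. kcA   = {red, gray, gold, blue, pink, green}
  6. ckcA  = {teal}
  7. kckcA = {teal, blue, pink, green}
  8. ckckcA = {red, gray, gold}
(closed under both — stop)

8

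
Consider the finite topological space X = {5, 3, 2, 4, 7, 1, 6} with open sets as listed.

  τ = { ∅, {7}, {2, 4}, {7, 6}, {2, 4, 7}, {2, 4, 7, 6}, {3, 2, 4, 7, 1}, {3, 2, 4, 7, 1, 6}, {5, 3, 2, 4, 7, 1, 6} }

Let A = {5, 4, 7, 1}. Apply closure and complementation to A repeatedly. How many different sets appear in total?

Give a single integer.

10

cl via duality: int({3, 2, 6}) = ∅, so X∖∅ = {5, 3, 2, 4, 7, 1, 6}
Write k for closure, c for complement:
  1. A     = {5, 4, 7, 1}
  2. kA    = {5, 3, 2, 4, 7, 1, 6}
  3. cA    = {3, 2, 6}
  4. ckA   = ∅
  5. kcA   = {5, 3, 2, 4, 1, 6}
  6. ckcA  = {7}
  7. kckcA = {5, 3, 7, 1, 6}
  8. ckckcA = {2, 4}
  9. kckckcA = {5, 3, 2, 4, 1}
  10. ckckckcA = {7, 6}
applying k or c yields no new set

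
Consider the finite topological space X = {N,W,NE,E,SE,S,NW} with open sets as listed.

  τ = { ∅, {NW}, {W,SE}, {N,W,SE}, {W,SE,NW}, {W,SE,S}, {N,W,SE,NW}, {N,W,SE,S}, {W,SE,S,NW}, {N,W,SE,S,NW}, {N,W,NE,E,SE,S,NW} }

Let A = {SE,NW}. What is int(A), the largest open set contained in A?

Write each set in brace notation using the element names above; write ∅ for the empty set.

opens ⊆ A: ∅, {NW}; union → int = {NW}

{NW}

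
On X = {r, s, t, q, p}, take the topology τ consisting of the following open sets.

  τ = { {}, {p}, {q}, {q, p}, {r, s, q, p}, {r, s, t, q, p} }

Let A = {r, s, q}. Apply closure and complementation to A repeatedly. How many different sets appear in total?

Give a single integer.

complement {t, p}; its interior {p}; cl(A) = X∖{p} = {r, s, t, q}
With k = closure, c = complement:
  1. A     = {r, s, q}
  2. kA    = {r, s, t, q}
  3. cA    = {t, p}
  4. ckA   = {p}
  5. kcA   = {r, s, t, p}
  6. ckcA  = {q}
k, c of each give nothing new

6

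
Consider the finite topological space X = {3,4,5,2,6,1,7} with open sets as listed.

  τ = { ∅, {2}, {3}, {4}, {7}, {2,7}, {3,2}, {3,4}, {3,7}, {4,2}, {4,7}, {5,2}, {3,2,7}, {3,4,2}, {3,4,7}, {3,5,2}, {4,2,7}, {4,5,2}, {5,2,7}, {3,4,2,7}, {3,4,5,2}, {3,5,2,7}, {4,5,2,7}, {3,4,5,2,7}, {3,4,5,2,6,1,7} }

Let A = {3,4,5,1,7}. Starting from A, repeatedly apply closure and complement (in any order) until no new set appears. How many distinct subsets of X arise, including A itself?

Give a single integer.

8

X∖A={2,6}, int(X∖A)={2}, hence cl(A)={3,4,5,6,1,7}
Orbit (k=closure, c=complement):
  1. A     = {3,4,5,1,7}
  2. kA    = {3,4,5,6,1,7}
  3. cA    = {2,6}
  4. ckA   = {2}
  5. kcA   = {5,2,6,1}
  6. ckcA  = {3,4,7}
  7. kckcA = {3,4,6,1,7}
  8. ckckcA = {5,2}
(closed under both — stop)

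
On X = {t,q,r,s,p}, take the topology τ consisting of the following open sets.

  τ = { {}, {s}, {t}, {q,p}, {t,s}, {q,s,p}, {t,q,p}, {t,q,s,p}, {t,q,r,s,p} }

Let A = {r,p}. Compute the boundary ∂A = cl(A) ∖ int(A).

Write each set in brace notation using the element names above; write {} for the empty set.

{q,r,p}

U open, U⊆A: {}. int(A) = ⋃ = {}
X∖A={t,q,s}, int(X∖A)={t,s}, hence cl(A)={q,r,p}
∂A: remove int from cl → {q,r,p}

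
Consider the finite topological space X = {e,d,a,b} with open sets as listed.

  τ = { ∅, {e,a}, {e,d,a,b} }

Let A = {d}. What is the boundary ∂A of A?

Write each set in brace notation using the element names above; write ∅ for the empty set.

{d,b}

interior: largest open inside A is ∅ (from ∅)
cl via duality: int({e,a,b}) = {e,a}, so X∖{e,a} = {d,b}
cl∖int = {d,b}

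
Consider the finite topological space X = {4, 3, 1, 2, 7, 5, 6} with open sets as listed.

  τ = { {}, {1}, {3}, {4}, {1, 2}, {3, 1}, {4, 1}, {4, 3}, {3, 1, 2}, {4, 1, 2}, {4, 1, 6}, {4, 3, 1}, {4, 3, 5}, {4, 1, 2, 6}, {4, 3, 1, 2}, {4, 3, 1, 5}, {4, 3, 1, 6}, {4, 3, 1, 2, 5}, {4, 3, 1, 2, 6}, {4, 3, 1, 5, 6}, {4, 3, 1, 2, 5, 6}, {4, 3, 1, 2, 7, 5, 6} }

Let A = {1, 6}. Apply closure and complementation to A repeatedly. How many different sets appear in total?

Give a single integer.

X∖A={4, 3, 2, 7, 5}, int(X∖A)={4, 3, 5}, hence cl(A)={1, 2, 7, 6}
Orbit (k=closure, c=complement):
  1. A     = {1, 6}
  2. kA    = {1, 2, 7, 6}
  3. cA    = {4, 3, 2, 7, 5}
  4. ckA   = {4, 3, 5}
  5. kcA   = {4, 3, 2, 7, 5, 6}
  6. kckA  = {4, 3, 7, 5, 6}
  7. ckcA  = {1}
  8. ckckA = {1, 2}
(closed under both — stop)

8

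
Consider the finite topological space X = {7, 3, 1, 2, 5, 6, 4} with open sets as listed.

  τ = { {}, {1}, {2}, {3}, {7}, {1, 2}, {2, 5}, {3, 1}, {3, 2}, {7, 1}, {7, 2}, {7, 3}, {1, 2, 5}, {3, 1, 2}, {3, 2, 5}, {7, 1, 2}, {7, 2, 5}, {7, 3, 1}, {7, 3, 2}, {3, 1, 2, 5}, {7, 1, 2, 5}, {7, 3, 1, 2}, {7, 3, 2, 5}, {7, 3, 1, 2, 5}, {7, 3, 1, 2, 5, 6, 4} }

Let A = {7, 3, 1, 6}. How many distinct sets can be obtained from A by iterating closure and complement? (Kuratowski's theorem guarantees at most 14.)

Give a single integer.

6

X∖A={2, 5, 4}, int(X∖A)={2, 5}, hence cl(A)={7, 3, 1, 6, 4}
Orbit (k=closure, c=complement):
  1. A     = {7, 3, 1, 6}
  2. kA    = {7, 3, 1, 6, 4}
  3. cA    = {2, 5, 4}
  4. ckA   = {2, 5}
  5. kcA   = {2, 5, 6, 4}
  6. ckcA  = {7, 3, 1}
(closed under both — stop)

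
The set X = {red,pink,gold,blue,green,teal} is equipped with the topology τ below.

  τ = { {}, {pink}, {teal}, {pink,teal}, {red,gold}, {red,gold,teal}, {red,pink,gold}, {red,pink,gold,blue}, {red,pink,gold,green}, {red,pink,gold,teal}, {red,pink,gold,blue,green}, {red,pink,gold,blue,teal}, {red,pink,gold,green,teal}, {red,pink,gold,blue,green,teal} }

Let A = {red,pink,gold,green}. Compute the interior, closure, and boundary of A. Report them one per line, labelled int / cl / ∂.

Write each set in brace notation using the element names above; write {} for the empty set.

int(A) = {red,pink,gold,green}
cl(A)  = {red,pink,gold,blue,green}
∂A     = {blue}

interior: largest open inside A is {red,pink,gold,green} (from {}, {pink}, {red,gold}, {red,pink,gold}, {red,pink,gold,green})
cl via duality: int({blue,teal}) = {teal}, so X∖{teal} = {red,pink,gold,blue,green}
cl∖int = {blue}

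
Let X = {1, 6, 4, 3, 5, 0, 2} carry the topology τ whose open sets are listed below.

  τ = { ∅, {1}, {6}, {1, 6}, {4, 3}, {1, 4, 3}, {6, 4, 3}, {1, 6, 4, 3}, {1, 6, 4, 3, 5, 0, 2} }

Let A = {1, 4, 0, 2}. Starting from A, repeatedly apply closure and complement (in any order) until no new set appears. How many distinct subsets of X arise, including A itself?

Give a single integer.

10

X∖A={6, 3, 5}, int(X∖A)={6}, hence cl(A)={1, 4, 3, 5, 0, 2}
Orbit (k=closure, c=complement):
  1. A     = {1, 4, 0, 2}
  2. kA    = {1, 4, 3, 5, 0, 2}
  3. cA    = {6, 3, 5}
  4. ckA   = {6}
  5. kcA   = {6, 4, 3, 5, 0, 2}
  6. kckA  = {6, 5, 0, 2}
  7. ckcA  = {1}
  8. ckckA = {1, 4, 3}
  9. kckcA = {1, 5, 0, 2}
  10. ckckcA = {6, 4, 3}
(closed under both — stop)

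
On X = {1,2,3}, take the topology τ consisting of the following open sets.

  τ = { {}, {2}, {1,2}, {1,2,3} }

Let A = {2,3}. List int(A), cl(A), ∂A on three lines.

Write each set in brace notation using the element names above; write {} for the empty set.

int(A) = {2}
cl(A)  = {1,2,3}
∂A     = {1,3}

U open, U⊆A: {}, {2}. int(A) = ⋃ = {2}
X∖A={1}, int(X∖A)={}, hence cl(A)={1,2,3}
∂A: remove int from cl → {1,3}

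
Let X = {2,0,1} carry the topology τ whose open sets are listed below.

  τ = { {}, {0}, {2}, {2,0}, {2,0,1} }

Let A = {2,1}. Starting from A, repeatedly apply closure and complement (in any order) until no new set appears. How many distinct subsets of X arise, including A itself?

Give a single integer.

complement {0}; its interior {0}; cl(A) = X∖{0} = {2,1}
With k = closure, c = complement:
  1. A     = {2,1}
  2. cA    = {0}
  3. kcA   = {0,1}
  4. ckcA  = {2}
k, c of each give nothing new

4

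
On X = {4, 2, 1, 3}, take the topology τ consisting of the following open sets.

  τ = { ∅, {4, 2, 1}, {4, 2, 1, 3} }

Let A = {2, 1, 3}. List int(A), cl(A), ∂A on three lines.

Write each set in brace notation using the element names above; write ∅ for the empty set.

int(A) = ∅
cl(A)  = {4, 2, 1, 3}
∂A     = {4, 2, 1, 3}

opens ⊆ A: ∅; union → int = ∅
complement {4}; its interior ∅; cl(A) = X∖∅ = {4, 2, 1, 3}
boundary = {4, 2, 1, 3} ∖ ∅ = {4, 2, 1, 3}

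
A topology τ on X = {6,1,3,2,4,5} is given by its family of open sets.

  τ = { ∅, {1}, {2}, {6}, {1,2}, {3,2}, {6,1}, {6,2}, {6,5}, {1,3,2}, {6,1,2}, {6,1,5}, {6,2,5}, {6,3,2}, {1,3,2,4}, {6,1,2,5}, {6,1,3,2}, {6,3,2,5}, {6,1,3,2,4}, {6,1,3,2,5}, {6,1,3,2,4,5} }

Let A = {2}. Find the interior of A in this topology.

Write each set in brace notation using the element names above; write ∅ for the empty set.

{2}

open subsets of A: ∅, {2}; so int(A) = {2}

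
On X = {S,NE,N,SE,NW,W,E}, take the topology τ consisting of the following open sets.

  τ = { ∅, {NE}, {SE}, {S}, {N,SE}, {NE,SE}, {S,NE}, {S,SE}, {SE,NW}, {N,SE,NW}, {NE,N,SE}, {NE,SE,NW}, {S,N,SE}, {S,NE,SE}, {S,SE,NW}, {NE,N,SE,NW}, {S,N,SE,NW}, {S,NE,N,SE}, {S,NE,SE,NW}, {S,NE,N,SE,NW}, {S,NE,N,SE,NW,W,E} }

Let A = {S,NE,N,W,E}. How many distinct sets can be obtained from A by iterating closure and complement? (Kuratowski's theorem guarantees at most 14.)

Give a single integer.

6

X∖A={SE,NW}, int(X∖A)={SE,NW}, hence cl(A)={S,NE,N,W,E}
Orbit (k=closure, c=complement):
  1. A     = {S,NE,N,W,E}
  2. cA    = {SE,NW}
  3. kcA   = {N,SE,NW,W,E}
  4. ckcA  = {S,NE}
  5. kckcA = {S,NE,W,E}
  6. ckckcA = {N,SE,NW}
(closed under both — stop)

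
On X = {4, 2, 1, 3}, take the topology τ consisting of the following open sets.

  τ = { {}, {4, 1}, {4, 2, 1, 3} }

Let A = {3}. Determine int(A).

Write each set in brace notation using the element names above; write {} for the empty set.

opens ⊆ A: {}; union → int = {}

{}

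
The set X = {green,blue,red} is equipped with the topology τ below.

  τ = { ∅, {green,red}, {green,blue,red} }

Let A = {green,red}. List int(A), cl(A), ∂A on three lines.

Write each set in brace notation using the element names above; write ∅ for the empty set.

int(A) = {green,red}
cl(A)  = {green,blue,red}
∂A     = {blue}

opens ⊆ A: ∅, {green,red}; union → int = {green,red}
complement {blue}; its interior ∅; cl(A) = X∖∅ = {green,blue,red}
boundary = {green,blue,red} ∖ {green,red} = {blue}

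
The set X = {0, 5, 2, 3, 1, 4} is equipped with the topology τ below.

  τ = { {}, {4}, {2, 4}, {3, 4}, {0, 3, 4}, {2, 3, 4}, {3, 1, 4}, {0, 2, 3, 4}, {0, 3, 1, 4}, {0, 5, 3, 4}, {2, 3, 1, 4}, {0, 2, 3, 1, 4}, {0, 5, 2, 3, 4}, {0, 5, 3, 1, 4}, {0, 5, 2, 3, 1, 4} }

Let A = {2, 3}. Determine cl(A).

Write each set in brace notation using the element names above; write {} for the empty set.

{0, 5, 2, 3, 1}

X∖A={0, 5, 1, 4}, int(X∖A)={4}, hence cl(A)={0, 5, 2, 3, 1}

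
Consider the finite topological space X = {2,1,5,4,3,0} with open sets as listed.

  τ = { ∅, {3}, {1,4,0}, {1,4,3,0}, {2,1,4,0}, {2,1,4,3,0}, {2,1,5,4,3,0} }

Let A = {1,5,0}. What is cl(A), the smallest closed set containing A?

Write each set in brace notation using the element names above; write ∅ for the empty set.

{2,1,5,4,0}

X∖A={2,4,3}, int(X∖A)={3}, hence cl(A)={2,1,5,4,0}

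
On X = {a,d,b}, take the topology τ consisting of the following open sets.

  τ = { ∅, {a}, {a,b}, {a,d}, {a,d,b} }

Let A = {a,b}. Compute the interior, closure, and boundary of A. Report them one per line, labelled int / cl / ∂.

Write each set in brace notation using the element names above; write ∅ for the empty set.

int(A) = {a,b}
cl(A)  = {a,d,b}
∂A     = {d}

U open, U⊆A: ∅, {a}, {a,b}. int(A) = ⋃ = {a,b}
X∖A={d}, int(X∖A)=∅, hence cl(A)={a,d,b}
∂A: remove int from cl → {d}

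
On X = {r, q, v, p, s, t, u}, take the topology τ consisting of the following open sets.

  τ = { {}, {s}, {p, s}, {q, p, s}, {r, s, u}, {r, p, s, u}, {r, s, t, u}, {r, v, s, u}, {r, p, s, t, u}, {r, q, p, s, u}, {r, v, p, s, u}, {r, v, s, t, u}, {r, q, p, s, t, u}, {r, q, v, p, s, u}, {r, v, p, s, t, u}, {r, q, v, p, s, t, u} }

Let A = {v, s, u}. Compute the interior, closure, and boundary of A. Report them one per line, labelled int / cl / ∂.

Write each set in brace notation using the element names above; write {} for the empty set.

interior: largest open inside A is {s} (from {}, {s})
cl via duality: int({r, q, p, t}) = {}, so X∖{} = {r, q, v, p, s, t, u}
cl∖int = {r, q, v, p, t, u}

int(A) = {s}
cl(A)  = {r, q, v, p, s, t, u}
∂A     = {r, q, v, p, t, u}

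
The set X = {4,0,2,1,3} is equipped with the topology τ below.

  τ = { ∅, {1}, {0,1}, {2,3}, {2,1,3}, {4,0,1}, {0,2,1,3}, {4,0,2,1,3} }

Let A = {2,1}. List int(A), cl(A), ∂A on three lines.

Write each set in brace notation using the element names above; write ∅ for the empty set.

interior: largest open inside A is {1} (from ∅, {1})
cl via duality: int({4,0,3}) = ∅, so X∖∅ = {4,0,2,1,3}
cl∖int = {4,0,2,3}

int(A) = {1}
cl(A)  = {4,0,2,1,3}
∂A     = {4,0,2,3}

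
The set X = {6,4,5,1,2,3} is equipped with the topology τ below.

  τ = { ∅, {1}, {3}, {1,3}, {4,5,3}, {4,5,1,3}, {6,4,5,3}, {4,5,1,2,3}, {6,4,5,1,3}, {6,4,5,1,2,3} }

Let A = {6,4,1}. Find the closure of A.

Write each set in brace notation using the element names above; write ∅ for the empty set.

{6,4,5,1,2}

cl via duality: int({5,2,3}) = {3}, so X∖{3} = {6,4,5,1,2}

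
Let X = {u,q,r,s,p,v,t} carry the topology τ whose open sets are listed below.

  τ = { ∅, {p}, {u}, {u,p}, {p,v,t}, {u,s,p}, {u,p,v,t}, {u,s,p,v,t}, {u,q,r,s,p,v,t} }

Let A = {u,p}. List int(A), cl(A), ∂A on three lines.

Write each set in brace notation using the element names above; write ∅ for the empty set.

int(A) = {u,p}
cl(A)  = {u,q,r,s,p,v,t}
∂A     = {q,r,s,v,t}

interior: largest open inside A is {u,p} (from ∅, {u}, {p}, {u,p})
cl via duality: int({q,r,s,v,t}) = ∅, so X∖∅ = {u,q,r,s,p,v,t}
cl∖int = {q,r,s,v,t}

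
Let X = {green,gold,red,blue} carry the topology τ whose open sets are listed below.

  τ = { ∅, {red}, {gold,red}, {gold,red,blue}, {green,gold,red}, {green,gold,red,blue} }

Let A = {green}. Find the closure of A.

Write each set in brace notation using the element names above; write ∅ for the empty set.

closure: X∖int(X∖A) = X∖{gold,red,blue} = {green}

{green}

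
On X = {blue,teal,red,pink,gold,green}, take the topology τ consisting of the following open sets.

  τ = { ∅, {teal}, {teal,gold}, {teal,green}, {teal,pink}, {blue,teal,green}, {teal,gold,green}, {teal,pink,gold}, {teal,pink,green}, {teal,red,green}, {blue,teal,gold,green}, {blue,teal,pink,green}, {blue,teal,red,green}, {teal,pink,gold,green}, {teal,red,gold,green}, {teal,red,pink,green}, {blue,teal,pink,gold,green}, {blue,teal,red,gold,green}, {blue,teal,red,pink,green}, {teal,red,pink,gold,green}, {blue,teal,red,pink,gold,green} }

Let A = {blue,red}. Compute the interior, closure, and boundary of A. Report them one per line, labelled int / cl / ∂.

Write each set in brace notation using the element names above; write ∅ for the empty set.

int(A) = ∅
cl(A)  = {blue,red}
∂A     = {blue,red}

interior: largest open inside A is ∅ (from ∅)
cl via duality: int({teal,pink,gold,green}) = {teal,pink,gold,green}, so X∖{teal,pink,gold,green} = {blue,red}
cl∖int = {blue,red}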